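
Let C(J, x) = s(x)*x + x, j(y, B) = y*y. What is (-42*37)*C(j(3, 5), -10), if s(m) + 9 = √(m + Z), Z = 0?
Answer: -124320 + 15540*I*√10 ≈ -1.2432e+5 + 49142.0*I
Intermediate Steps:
j(y, B) = y²
s(m) = -9 + √m (s(m) = -9 + √(m + 0) = -9 + √m)
C(J, x) = x + x*(-9 + √x) (C(J, x) = (-9 + √x)*x + x = x*(-9 + √x) + x = x + x*(-9 + √x))
(-42*37)*C(j(3, 5), -10) = (-42*37)*(-10*(-8 + √(-10))) = -(-15540)*(-8 + I*√10) = -1554*(80 - 10*I*√10) = -124320 + 15540*I*√10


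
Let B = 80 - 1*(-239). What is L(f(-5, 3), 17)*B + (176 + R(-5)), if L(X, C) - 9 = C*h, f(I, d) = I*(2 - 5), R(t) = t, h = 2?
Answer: 13888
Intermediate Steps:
B = 319 (B = 80 + 239 = 319)
f(I, d) = -3*I (f(I, d) = I*(-3) = -3*I)
L(X, C) = 9 + 2*C (L(X, C) = 9 + C*2 = 9 + 2*C)
L(f(-5, 3), 17)*B + (176 + R(-5)) = (9 + 2*17)*319 + (176 - 5) = (9 + 34)*319 + 171 = 43*319 + 171 = 13717 + 171 = 13888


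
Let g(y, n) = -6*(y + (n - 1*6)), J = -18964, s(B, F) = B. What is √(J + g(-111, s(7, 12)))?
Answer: 8*I*√286 ≈ 135.29*I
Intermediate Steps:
g(y, n) = 36 - 6*n - 6*y (g(y, n) = -6*(y + (n - 6)) = -6*(y + (-6 + n)) = -6*(-6 + n + y) = 36 - 6*n - 6*y)
√(J + g(-111, s(7, 12))) = √(-18964 + (36 - 6*7 - 6*(-111))) = √(-18964 + (36 - 42 + 666)) = √(-18964 + 660) = √(-18304) = 8*I*√286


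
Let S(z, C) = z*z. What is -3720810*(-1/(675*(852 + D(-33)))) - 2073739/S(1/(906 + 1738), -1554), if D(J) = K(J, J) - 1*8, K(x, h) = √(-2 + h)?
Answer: 2*(-326181642342840*√35 + 275297306137232933*I)/(45*(√35 - 844*I)) ≈ -1.4497e+13 - 32.0*I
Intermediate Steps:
S(z, C) = z²
D(J) = -8 + √(-2 + J) (D(J) = √(-2 + J) - 1*8 = √(-2 + J) - 8 = -8 + √(-2 + J))
-3720810*(-1/(675*(852 + D(-33)))) - 2073739/S(1/(906 + 1738), -1554) = -3720810*(-1/(675*(852 + (-8 + √(-2 - 33))))) - 2073739*(906 + 1738)² = -3720810*(-1/(675*(852 + (-8 + √(-35))))) - 2073739/((1/2644)²) = -3720810*(-1/(675*(852 + (-8 + I*√35)))) - 2073739/((1/2644)²) = -3720810*(-1/(675*(844 + I*√35))) - 2073739/1/6990736 = -3720810/(-569700 - 675*I*√35) - 2073739*6990736 = -3720810/(-569700 - 675*I*√35) - 14496961881904 = -14496961881904 - 3720810/(-569700 - 675*I*√35)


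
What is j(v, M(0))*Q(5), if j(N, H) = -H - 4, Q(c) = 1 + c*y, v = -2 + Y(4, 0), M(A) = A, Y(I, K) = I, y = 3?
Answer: -64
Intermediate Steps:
v = 2 (v = -2 + 4 = 2)
Q(c) = 1 + 3*c (Q(c) = 1 + c*3 = 1 + 3*c)
j(N, H) = -4 - H
j(v, M(0))*Q(5) = (-4 - 1*0)*(1 + 3*5) = (-4 + 0)*(1 + 15) = -4*16 = -64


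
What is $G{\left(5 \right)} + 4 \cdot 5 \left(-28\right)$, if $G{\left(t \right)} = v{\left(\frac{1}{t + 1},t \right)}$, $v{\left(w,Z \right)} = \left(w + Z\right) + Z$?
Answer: $- \frac{3299}{6} \approx -549.83$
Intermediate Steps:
$v{\left(w,Z \right)} = w + 2 Z$ ($v{\left(w,Z \right)} = \left(Z + w\right) + Z = w + 2 Z$)
$G{\left(t \right)} = \frac{1}{1 + t} + 2 t$ ($G{\left(t \right)} = \frac{1}{t + 1} + 2 t = \frac{1}{1 + t} + 2 t$)
$G{\left(5 \right)} + 4 \cdot 5 \left(-28\right) = \frac{1 + 2 \cdot 5 \left(1 + 5\right)}{1 + 5} + 4 \cdot 5 \left(-28\right) = \frac{1 + 2 \cdot 5 \cdot 6}{6} + 20 \left(-28\right) = \frac{1 + 60}{6} - 560 = \frac{1}{6} \cdot 61 - 560 = \frac{61}{6} - 560 = - \frac{3299}{6}$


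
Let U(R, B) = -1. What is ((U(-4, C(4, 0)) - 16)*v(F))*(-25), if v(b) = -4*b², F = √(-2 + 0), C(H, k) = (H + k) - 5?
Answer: 3400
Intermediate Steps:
C(H, k) = -5 + H + k
F = I*√2 (F = √(-2) = I*√2 ≈ 1.4142*I)
((U(-4, C(4, 0)) - 16)*v(F))*(-25) = ((-1 - 16)*(-4*(I*√2)²))*(-25) = -(-68)*(-2)*(-25) = -17*8*(-25) = -136*(-25) = 3400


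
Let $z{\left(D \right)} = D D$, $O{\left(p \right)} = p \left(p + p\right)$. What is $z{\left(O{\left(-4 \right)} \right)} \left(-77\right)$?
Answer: $-78848$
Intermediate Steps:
$O{\left(p \right)} = 2 p^{2}$ ($O{\left(p \right)} = p 2 p = 2 p^{2}$)
$z{\left(D \right)} = D^{2}$
$z{\left(O{\left(-4 \right)} \right)} \left(-77\right) = \left(2 \left(-4\right)^{2}\right)^{2} \left(-77\right) = \left(2 \cdot 16\right)^{2} \left(-77\right) = 32^{2} \left(-77\right) = 1024 \left(-77\right) = -78848$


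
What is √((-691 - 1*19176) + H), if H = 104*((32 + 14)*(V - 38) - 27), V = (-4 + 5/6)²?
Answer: I*√1408447/3 ≈ 395.59*I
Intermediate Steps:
V = 361/36 (V = (-4 + 5*(⅙))² = (-4 + ⅚)² = (-19/6)² = 361/36 ≈ 10.028)
H = -1229644/9 (H = 104*((32 + 14)*(361/36 - 38) - 27) = 104*(46*(-1007/36) - 27) = 104*(-23161/18 - 27) = 104*(-23647/18) = -1229644/9 ≈ -1.3663e+5)
√((-691 - 1*19176) + H) = √((-691 - 1*19176) - 1229644/9) = √((-691 - 19176) - 1229644/9) = √(-19867 - 1229644/9) = √(-1408447/9) = I*√1408447/3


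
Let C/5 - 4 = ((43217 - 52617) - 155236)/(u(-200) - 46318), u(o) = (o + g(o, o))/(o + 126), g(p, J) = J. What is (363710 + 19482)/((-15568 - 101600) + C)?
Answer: -164156195668/50177593027 ≈ -3.2715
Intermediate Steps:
u(o) = 2*o/(126 + o) (u(o) = (o + o)/(o + 126) = (2*o)/(126 + o) = 2*o/(126 + o))
C = 32364490/856783 (C = 20 + 5*(((43217 - 52617) - 155236)/(2*(-200)/(126 - 200) - 46318)) = 20 + 5*((-9400 - 155236)/(2*(-200)/(-74) - 46318)) = 20 + 5*(-164636/(2*(-200)*(-1/74) - 46318)) = 20 + 5*(-164636/(200/37 - 46318)) = 20 + 5*(-164636/(-1713566/37)) = 20 + 5*(-164636*(-37/1713566)) = 20 + 5*(3045766/856783) = 20 + 15228830/856783 = 32364490/856783 ≈ 37.774)
(363710 + 19482)/((-15568 - 101600) + C) = (363710 + 19482)/((-15568 - 101600) + 32364490/856783) = 383192/(-117168 + 32364490/856783) = 383192/(-100355186054/856783) = 383192*(-856783/100355186054) = -164156195668/50177593027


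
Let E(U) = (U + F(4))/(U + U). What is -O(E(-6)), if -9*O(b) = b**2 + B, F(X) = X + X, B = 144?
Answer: 5185/324 ≈ 16.003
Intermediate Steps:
F(X) = 2*X
E(U) = (8 + U)/(2*U) (E(U) = (U + 2*4)/(U + U) = (U + 8)/((2*U)) = (8 + U)*(1/(2*U)) = (8 + U)/(2*U))
O(b) = -16 - b**2/9 (O(b) = -(b**2 + 144)/9 = -(144 + b**2)/9 = -16 - b**2/9)
-O(E(-6)) = -(-16 - (8 - 6)**2/144/9) = -(-16 - ((1/2)*(-1/6)*2)**2/9) = -(-16 - (-1/6)**2/9) = -(-16 - 1/9*1/36) = -(-16 - 1/324) = -1*(-5185/324) = 5185/324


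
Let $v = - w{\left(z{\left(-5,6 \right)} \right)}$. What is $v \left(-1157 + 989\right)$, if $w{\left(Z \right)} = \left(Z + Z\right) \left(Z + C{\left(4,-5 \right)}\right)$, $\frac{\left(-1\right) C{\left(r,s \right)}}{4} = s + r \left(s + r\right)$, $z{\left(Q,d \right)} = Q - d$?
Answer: $-92400$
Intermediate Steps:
$C{\left(r,s \right)} = - 4 s - 4 r \left(r + s\right)$ ($C{\left(r,s \right)} = - 4 \left(s + r \left(s + r\right)\right) = - 4 \left(s + r \left(r + s\right)\right) = - 4 s - 4 r \left(r + s\right)$)
$w{\left(Z \right)} = 2 Z \left(36 + Z\right)$ ($w{\left(Z \right)} = \left(Z + Z\right) \left(Z - \left(-20 - 80 + 64\right)\right) = 2 Z \left(Z + \left(20 - 64 + 80\right)\right) = 2 Z \left(Z + 36\right) = 2 Z \left(36 + Z\right)$)
$v = 550$ ($v = - 2 \left(-5 - 6\right) \left(36 - 11\right) = - 2 \left(-11\right) \left(36 - 11\right) = - 2 \left(-11\right) 25 = \left(-1\right) \left(-550\right) = 550$)
$v \left(-1157 + 989\right) = 550 \left(-1157 + 989\right) = 550 \left(-168\right) = -92400$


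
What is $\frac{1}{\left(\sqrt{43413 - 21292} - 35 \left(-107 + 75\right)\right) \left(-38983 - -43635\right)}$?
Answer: $\frac{280}{1433140477} - \frac{\sqrt{22121}}{5732561908} \approx 1.6943 \cdot 10^{-7}$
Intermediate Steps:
$\frac{1}{\left(\sqrt{43413 - 21292} - 35 \left(-107 + 75\right)\right) \left(-38983 - -43635\right)} = \frac{1}{\left(\sqrt{22121} - -1120\right) \left(-38983 + 43635\right)} = \frac{1}{\left(\sqrt{22121} + 1120\right) 4652} = \frac{1}{1120 + \sqrt{22121}} \cdot \frac{1}{4652} = \frac{1}{4652 \left(1120 + \sqrt{22121}\right)}$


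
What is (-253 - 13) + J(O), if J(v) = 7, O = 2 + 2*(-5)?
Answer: -259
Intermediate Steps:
O = -8 (O = 2 - 10 = -8)
(-253 - 13) + J(O) = (-253 - 13) + 7 = -266 + 7 = -259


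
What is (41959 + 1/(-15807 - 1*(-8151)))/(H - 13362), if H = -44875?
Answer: -321238103/445862472 ≈ -0.72049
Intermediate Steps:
(41959 + 1/(-15807 - 1*(-8151)))/(H - 13362) = (41959 + 1/(-15807 - 1*(-8151)))/(-44875 - 13362) = (41959 + 1/(-15807 + 8151))/(-58237) = (41959 + 1/(-7656))*(-1/58237) = (41959 - 1/7656)*(-1/58237) = (321238103/7656)*(-1/58237) = -321238103/445862472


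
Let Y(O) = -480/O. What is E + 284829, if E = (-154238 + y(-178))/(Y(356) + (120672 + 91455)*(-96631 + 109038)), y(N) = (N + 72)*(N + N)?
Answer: 22239022231443317/78078504067 ≈ 2.8483e+5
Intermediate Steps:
y(N) = 2*N*(72 + N) (y(N) = (72 + N)*(2*N) = 2*N*(72 + N))
E = -3456226/78078504067 (E = (-154238 + 2*(-178)*(72 - 178))/(-480/356 + (120672 + 91455)*(-96631 + 109038)) = (-154238 + 2*(-178)*(-106))/(-480*1/356 + 212127*12407) = (-154238 + 37736)/(-120/89 + 2631859689) = -116502/234235512201/89 = -116502*89/234235512201 = -3456226/78078504067 ≈ -4.4266e-5)
E + 284829 = -3456226/78078504067 + 284829 = 22239022231443317/78078504067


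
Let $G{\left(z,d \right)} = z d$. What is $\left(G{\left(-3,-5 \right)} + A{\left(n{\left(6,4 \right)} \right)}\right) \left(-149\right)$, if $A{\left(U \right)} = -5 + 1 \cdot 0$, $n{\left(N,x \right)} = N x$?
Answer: $-1490$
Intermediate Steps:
$G{\left(z,d \right)} = d z$
$A{\left(U \right)} = -5$ ($A{\left(U \right)} = -5 + 0 = -5$)
$\left(G{\left(-3,-5 \right)} + A{\left(n{\left(6,4 \right)} \right)}\right) \left(-149\right) = \left(\left(-5\right) \left(-3\right) - 5\right) \left(-149\right) = \left(15 - 5\right) \left(-149\right) = 10 \left(-149\right) = -1490$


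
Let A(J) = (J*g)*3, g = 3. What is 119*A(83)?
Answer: 88893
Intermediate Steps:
A(J) = 9*J (A(J) = (J*3)*3 = (3*J)*3 = 9*J)
119*A(83) = 119*(9*83) = 119*747 = 88893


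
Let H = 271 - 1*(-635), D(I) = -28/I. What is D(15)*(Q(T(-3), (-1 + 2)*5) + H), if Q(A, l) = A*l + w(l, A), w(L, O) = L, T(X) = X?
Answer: -25088/15 ≈ -1672.5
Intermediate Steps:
Q(A, l) = l + A*l (Q(A, l) = A*l + l = l + A*l)
H = 906 (H = 271 + 635 = 906)
D(15)*(Q(T(-3), (-1 + 2)*5) + H) = (-28/15)*(((-1 + 2)*5)*(1 - 3) + 906) = (-28*1/15)*((1*5)*(-2) + 906) = -28*(5*(-2) + 906)/15 = -28*(-10 + 906)/15 = -28/15*896 = -25088/15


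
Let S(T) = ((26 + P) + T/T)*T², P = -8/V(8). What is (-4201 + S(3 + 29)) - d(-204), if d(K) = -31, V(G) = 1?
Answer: 15286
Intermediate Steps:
P = -8 (P = -8/1 = -8*1 = -8)
S(T) = 19*T² (S(T) = ((26 - 8) + T/T)*T² = (18 + 1)*T² = 19*T²)
(-4201 + S(3 + 29)) - d(-204) = (-4201 + 19*(3 + 29)²) - 1*(-31) = (-4201 + 19*32²) + 31 = (-4201 + 19*1024) + 31 = (-4201 + 19456) + 31 = 15255 + 31 = 15286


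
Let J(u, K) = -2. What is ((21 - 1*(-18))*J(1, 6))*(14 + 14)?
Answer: -2184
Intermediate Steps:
((21 - 1*(-18))*J(1, 6))*(14 + 14) = ((21 - 1*(-18))*(-2))*(14 + 14) = ((21 + 18)*(-2))*28 = (39*(-2))*28 = -78*28 = -2184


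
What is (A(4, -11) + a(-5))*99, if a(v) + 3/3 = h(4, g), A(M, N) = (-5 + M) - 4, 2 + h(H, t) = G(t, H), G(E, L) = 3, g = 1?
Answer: -495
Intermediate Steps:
h(H, t) = 1 (h(H, t) = -2 + 3 = 1)
A(M, N) = -9 + M
a(v) = 0 (a(v) = -1 + 1 = 0)
(A(4, -11) + a(-5))*99 = ((-9 + 4) + 0)*99 = (-5 + 0)*99 = -5*99 = -495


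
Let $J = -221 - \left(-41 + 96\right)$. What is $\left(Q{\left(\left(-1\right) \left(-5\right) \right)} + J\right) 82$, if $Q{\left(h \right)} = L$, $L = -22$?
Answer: $-24436$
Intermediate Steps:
$Q{\left(h \right)} = -22$
$J = -276$ ($J = -221 - 55 = -276$)
$\left(Q{\left(\left(-1\right) \left(-5\right) \right)} + J\right) 82 = \left(-22 - 276\right) 82 = \left(-298\right) 82 = -24436$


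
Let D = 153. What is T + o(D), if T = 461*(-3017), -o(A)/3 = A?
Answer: -1391296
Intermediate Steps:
o(A) = -3*A
T = -1390837
T + o(D) = -1390837 - 3*153 = -1390837 - 459 = -1391296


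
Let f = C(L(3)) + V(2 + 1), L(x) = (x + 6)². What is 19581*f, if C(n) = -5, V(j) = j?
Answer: -39162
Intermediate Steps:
L(x) = (6 + x)²
f = -2 (f = -5 + (2 + 1) = -5 + 3 = -2)
19581*f = 19581*(-2) = -39162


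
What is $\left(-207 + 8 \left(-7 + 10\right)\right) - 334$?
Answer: $-517$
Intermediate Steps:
$\left(-207 + 8 \left(-7 + 10\right)\right) - 334 = \left(-207 + 8 \cdot 3\right) - 334 = \left(-207 + 24\right) - 334 = -183 - 334 = -517$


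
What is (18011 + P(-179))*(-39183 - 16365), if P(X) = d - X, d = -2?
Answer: -1010307024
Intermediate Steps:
P(X) = -2 - X
(18011 + P(-179))*(-39183 - 16365) = (18011 + (-2 - 1*(-179)))*(-39183 - 16365) = (18011 + (-2 + 179))*(-55548) = (18011 + 177)*(-55548) = 18188*(-55548) = -1010307024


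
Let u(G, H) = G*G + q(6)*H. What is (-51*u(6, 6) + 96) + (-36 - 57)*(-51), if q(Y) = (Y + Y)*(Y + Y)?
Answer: -41061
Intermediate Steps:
q(Y) = 4*Y² (q(Y) = (2*Y)*(2*Y) = 4*Y²)
u(G, H) = G² + 144*H (u(G, H) = G*G + (4*6²)*H = G² + (4*36)*H = G² + 144*H)
(-51*u(6, 6) + 96) + (-36 - 57)*(-51) = (-51*(6² + 144*6) + 96) + (-36 - 57)*(-51) = (-51*(36 + 864) + 96) - 93*(-51) = (-51*900 + 96) + 4743 = (-45900 + 96) + 4743 = -45804 + 4743 = -41061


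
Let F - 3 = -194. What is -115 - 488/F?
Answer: -21477/191 ≈ -112.45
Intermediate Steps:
F = -191 (F = 3 - 194 = -191)
-115 - 488/F = -115 - 488/(-191) = -115 - 488*(-1)/191 = -115 - 1*(-488/191) = -115 + 488/191 = -21477/191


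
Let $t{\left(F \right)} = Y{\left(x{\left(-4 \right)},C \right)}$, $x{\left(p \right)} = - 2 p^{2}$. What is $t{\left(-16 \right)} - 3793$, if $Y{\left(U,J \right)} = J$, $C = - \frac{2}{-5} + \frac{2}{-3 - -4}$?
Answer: $- \frac{18953}{5} \approx -3790.6$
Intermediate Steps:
$C = \frac{12}{5}$ ($C = \left(-2\right) \left(- \frac{1}{5}\right) + \frac{2}{-3 + 4} = \frac{2}{5} + \frac{2}{1} = \frac{2}{5} + 2 \cdot 1 = \frac{2}{5} + 2 = \frac{12}{5} \approx 2.4$)
$t{\left(F \right)} = \frac{12}{5}$
$t{\left(-16 \right)} - 3793 = \frac{12}{5} - 3793 = - \frac{18953}{5}$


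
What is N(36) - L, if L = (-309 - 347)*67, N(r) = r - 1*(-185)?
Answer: 44173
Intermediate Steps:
N(r) = 185 + r (N(r) = r + 185 = 185 + r)
L = -43952 (L = -656*67 = -43952)
N(36) - L = (185 + 36) - 1*(-43952) = 221 + 43952 = 44173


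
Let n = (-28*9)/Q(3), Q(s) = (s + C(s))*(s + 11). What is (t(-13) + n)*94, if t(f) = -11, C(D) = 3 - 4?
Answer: -1880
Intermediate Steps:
C(D) = -1
Q(s) = (-1 + s)*(11 + s) (Q(s) = (s - 1)*(s + 11) = (-1 + s)*(11 + s))
n = -9 (n = (-28*9)/(-11 + 3**2 + 10*3) = -252/(-11 + 9 + 30) = -252/28 = -252*1/28 = -9)
(t(-13) + n)*94 = (-11 - 9)*94 = -20*94 = -1880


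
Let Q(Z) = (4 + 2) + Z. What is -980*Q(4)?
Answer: -9800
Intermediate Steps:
Q(Z) = 6 + Z
-980*Q(4) = -980*(6 + 4) = -980*10 = -9800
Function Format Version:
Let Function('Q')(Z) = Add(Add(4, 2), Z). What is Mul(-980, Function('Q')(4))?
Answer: -9800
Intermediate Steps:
Function('Q')(Z) = Add(6, Z)
Mul(-980, Function('Q')(4)) = Mul(-980, Add(6, 4)) = Mul(-980, 10) = -9800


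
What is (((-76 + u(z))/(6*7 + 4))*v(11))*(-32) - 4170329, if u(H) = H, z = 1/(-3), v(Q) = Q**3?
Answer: -282875917/69 ≈ -4.0997e+6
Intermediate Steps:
z = -1/3 ≈ -0.33333
(((-76 + u(z))/(6*7 + 4))*v(11))*(-32) - 4170329 = (((-76 - 1/3)/(6*7 + 4))*11**3)*(-32) - 4170329 = (-229/(3*(42 + 4))*1331)*(-32) - 4170329 = (-229/3/46*1331)*(-32) - 4170329 = (-229/3*1/46*1331)*(-32) - 4170329 = -229/138*1331*(-32) - 4170329 = -304799/138*(-32) - 4170329 = 4876784/69 - 4170329 = -282875917/69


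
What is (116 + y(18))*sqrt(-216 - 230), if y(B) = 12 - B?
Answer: 110*I*sqrt(446) ≈ 2323.1*I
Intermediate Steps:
(116 + y(18))*sqrt(-216 - 230) = (116 + (12 - 1*18))*sqrt(-216 - 230) = (116 + (12 - 18))*sqrt(-446) = (116 - 6)*(I*sqrt(446)) = 110*(I*sqrt(446)) = 110*I*sqrt(446)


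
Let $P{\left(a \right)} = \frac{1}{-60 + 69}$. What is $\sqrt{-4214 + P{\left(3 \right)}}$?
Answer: $\frac{5 i \sqrt{1517}}{3} \approx 64.914 i$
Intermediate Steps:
$P{\left(a \right)} = \frac{1}{9}$
$\sqrt{-4214 + P{\left(3 \right)}} = \sqrt{-4214 + \frac{1}{9}} = \sqrt{- \frac{37925}{9}} = \frac{5 i \sqrt{1517}}{3}$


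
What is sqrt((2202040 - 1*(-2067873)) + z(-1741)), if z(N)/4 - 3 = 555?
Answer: sqrt(4272145) ≈ 2066.9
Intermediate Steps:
z(N) = 2232 (z(N) = 12 + 4*555 = 12 + 2220 = 2232)
sqrt((2202040 - 1*(-2067873)) + z(-1741)) = sqrt((2202040 - 1*(-2067873)) + 2232) = sqrt((2202040 + 2067873) + 2232) = sqrt(4269913 + 2232) = sqrt(4272145)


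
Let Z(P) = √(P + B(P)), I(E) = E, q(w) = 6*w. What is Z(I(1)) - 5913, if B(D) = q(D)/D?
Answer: -5913 + √7 ≈ -5910.4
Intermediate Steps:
B(D) = 6 (B(D) = (6*D)/D = 6)
Z(P) = √(6 + P) (Z(P) = √(P + 6) = √(6 + P))
Z(I(1)) - 5913 = √(6 + 1) - 5913 = √7 - 5913 = -5913 + √7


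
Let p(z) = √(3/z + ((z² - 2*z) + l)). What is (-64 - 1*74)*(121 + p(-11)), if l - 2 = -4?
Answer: -16698 - 828*√473/11 ≈ -18335.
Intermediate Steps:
l = -2 (l = 2 - 4 = -2)
p(z) = √(-2 + z² - 2*z + 3/z) (p(z) = √(3/z + ((z² - 2*z) - 2)) = √(3/z + (-2 + z² - 2*z)) = √(-2 + z² - 2*z + 3/z))
(-64 - 1*74)*(121 + p(-11)) = (-64 - 1*74)*(121 + √(-2 + (-11)² - 2*(-11) + 3/(-11))) = (-64 - 74)*(121 + √(-2 + 121 + 22 + 3*(-1/11))) = -138*(121 + √(-2 + 121 + 22 - 3/11)) = -138*(121 + √(1548/11)) = -138*(121 + 6*√473/11) = -16698 - 828*√473/11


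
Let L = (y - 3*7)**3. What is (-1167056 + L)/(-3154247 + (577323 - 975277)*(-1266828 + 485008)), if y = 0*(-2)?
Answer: -1176317/311125242033 ≈ -3.7808e-6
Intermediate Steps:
y = 0
L = -9261 (L = (0 - 3*7)**3 = (0 - 21)**3 = (-21)**3 = -9261)
(-1167056 + L)/(-3154247 + (577323 - 975277)*(-1266828 + 485008)) = (-1167056 - 9261)/(-3154247 + (577323 - 975277)*(-1266828 + 485008)) = -1176317/(-3154247 - 397954*(-781820)) = -1176317/(-3154247 + 311128396280) = -1176317/311125242033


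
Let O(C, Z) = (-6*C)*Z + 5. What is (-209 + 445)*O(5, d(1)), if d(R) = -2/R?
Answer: 15340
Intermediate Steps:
O(C, Z) = 5 - 6*C*Z (O(C, Z) = -6*C*Z + 5 = 5 - 6*C*Z)
(-209 + 445)*O(5, d(1)) = (-209 + 445)*(5 - 6*5*(-2/1)) = 236*(5 - 6*5*(-2*1)) = 236*(5 - 6*5*(-2)) = 236*(5 + 60) = 236*65 = 15340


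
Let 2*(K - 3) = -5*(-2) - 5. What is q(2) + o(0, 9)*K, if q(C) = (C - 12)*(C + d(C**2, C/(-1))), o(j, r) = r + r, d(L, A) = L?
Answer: 39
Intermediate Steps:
o(j, r) = 2*r
K = 11/2 (K = 3 + (-5*(-2) - 5)/2 = 3 + (10 - 5)/2 = 3 + (1/2)*5 = 3 + 5/2 = 11/2 ≈ 5.5000)
q(C) = (-12 + C)*(C + C**2) (q(C) = (C - 12)*(C + C**2) = (-12 + C)*(C + C**2))
q(2) + o(0, 9)*K = 2*(-12 + 2**2 - 11*2) + (2*9)*(11/2) = 2*(-12 + 4 - 22) + 18*(11/2) = 2*(-30) + 99 = -60 + 99 = 39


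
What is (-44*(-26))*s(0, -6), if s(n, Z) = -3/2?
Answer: -1716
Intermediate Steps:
s(n, Z) = -3/2 (s(n, Z) = -3*½ = -3/2)
(-44*(-26))*s(0, -6) = -44*(-26)*(-3/2) = 1144*(-3/2) = -1716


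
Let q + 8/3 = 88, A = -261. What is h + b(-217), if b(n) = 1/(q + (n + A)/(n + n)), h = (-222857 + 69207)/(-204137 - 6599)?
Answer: 4391460493/5928951992 ≈ 0.74068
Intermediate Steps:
h = 76825/105368 (h = -153650/(-210736) = -153650*(-1/210736) = 76825/105368 ≈ 0.72911)
q = 256/3 (q = -8/3 + 88 = 256/3 ≈ 85.333)
b(n) = 1/(256/3 + (-261 + n)/(2*n)) (b(n) = 1/(256/3 + (n - 261)/(n + n)) = 1/(256/3 + (-261 + n)/((2*n))) = 1/(256/3 + (-261 + n)*(1/(2*n))) = 1/(256/3 + (-261 + n)/(2*n)))
h + b(-217) = 76825/105368 + 6*(-217)/(-783 + 515*(-217)) = 76825/105368 + 6*(-217)/(-783 - 111755) = 76825/105368 + 6*(-217)/(-112538) = 76825/105368 + 6*(-217)*(-1/112538) = 76825/105368 + 651/56269 = 4391460493/5928951992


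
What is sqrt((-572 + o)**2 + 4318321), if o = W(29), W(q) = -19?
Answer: sqrt(4667602) ≈ 2160.5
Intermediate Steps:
o = -19
sqrt((-572 + o)**2 + 4318321) = sqrt((-572 - 19)**2 + 4318321) = sqrt((-591)**2 + 4318321) = sqrt(349281 + 4318321) = sqrt(4667602)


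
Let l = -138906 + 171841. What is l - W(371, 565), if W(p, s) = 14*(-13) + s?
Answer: 32552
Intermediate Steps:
l = 32935
W(p, s) = -182 + s
l - W(371, 565) = 32935 - (-182 + 565) = 32935 - 1*383 = 32935 - 383 = 32552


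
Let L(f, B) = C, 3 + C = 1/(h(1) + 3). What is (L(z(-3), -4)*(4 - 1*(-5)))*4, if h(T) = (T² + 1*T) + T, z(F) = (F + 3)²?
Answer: -102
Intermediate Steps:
z(F) = (3 + F)²
h(T) = T² + 2*T (h(T) = (T² + T) + T = (T + T²) + T = T² + 2*T)
C = -17/6 (C = -3 + 1/(1*(2 + 1) + 3) = -3 + 1/(1*3 + 3) = -3 + 1/(3 + 3) = -3 + 1/6 = -3 + ⅙ = -17/6 ≈ -2.8333)
L(f, B) = -17/6
(L(z(-3), -4)*(4 - 1*(-5)))*4 = -17*(4 - 1*(-5))/6*4 = -17*(4 + 5)/6*4 = -17/6*9*4 = -51/2*4 = -102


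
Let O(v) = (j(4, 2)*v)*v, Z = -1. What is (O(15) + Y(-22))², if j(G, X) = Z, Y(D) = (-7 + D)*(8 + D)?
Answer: 32761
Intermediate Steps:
j(G, X) = -1
O(v) = -v² (O(v) = (-v)*v = -v²)
(O(15) + Y(-22))² = (-1*15² + (-56 - 22 + (-22)²))² = (-1*225 + (-56 - 22 + 484))² = (-225 + 406)² = 181² = 32761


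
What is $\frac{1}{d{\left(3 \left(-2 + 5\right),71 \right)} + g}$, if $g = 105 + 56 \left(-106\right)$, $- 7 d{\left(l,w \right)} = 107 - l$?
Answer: $- \frac{1}{5845} \approx -0.00017109$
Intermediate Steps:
$d{\left(l,w \right)} = - \frac{107}{7} + \frac{l}{7}$ ($d{\left(l,w \right)} = - \frac{107 - l}{7} = - \frac{107}{7} + \frac{l}{7}$)
$g = -5831$ ($g = 105 - 5936 = -5831$)
$\frac{1}{d{\left(3 \left(-2 + 5\right),71 \right)} + g} = \frac{1}{\left(- \frac{107}{7} + \frac{3 \left(-2 + 5\right)}{7}\right) - 5831} = \frac{1}{\left(- \frac{107}{7} + \frac{3 \cdot 3}{7}\right) - 5831} = \frac{1}{\left(- \frac{107}{7} + \frac{1}{7} \cdot 9\right) - 5831} = \frac{1}{\left(- \frac{107}{7} + \frac{9}{7}\right) - 5831} = \frac{1}{-14 - 5831} = \frac{1}{-5845} = - \frac{1}{5845}$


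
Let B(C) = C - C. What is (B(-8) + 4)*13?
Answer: 52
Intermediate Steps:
B(C) = 0
(B(-8) + 4)*13 = (0 + 4)*13 = 4*13 = 52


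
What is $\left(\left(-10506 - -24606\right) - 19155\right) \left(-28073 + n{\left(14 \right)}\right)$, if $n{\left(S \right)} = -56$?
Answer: $142192095$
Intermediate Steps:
$\left(\left(-10506 - -24606\right) - 19155\right) \left(-28073 + n{\left(14 \right)}\right) = \left(\left(-10506 - -24606\right) - 19155\right) \left(-28073 - 56\right) = \left(\left(-10506 + 24606\right) - 19155\right) \left(-28129\right) = \left(14100 - 19155\right) \left(-28129\right) = \left(-5055\right) \left(-28129\right) = 142192095$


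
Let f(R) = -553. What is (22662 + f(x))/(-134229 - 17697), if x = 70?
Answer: -22109/151926 ≈ -0.14552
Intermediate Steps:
(22662 + f(x))/(-134229 - 17697) = (22662 - 553)/(-134229 - 17697) = 22109/(-151926) = 22109*(-1/151926) = -22109/151926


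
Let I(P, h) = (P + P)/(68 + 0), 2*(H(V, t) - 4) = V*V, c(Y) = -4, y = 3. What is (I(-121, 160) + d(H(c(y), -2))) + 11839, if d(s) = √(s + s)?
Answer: 402405/34 + 2*√6 ≈ 11840.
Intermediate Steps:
H(V, t) = 4 + V²/2 (H(V, t) = 4 + (V*V)/2 = 4 + V²/2)
d(s) = √2*√s (d(s) = √(2*s) = √2*√s)
I(P, h) = P/34 (I(P, h) = (2*P)/68 = (2*P)*(1/68) = P/34)
(I(-121, 160) + d(H(c(y), -2))) + 11839 = ((1/34)*(-121) + √2*√(4 + (½)*(-4)²)) + 11839 = (-121/34 + √2*√(4 + (½)*16)) + 11839 = (-121/34 + √2*√(4 + 8)) + 11839 = (-121/34 + √2*√12) + 11839 = (-121/34 + √2*(2*√3)) + 11839 = (-121/34 + 2*√6) + 11839 = 402405/34 + 2*√6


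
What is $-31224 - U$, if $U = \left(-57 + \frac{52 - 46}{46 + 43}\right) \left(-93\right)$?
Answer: $- \frac{3250167}{89} \approx -36519.0$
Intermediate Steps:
$U = \frac{471231}{89}$ ($U = \left(-57 + \frac{6}{89}\right) \left(-93\right) = \left(- \frac{5067}{89}\right) \left(-93\right) = \frac{471231}{89} \approx 5294.7$)
$-31224 - U = -31224 - \frac{471231}{89} = - \frac{3250167}{89}$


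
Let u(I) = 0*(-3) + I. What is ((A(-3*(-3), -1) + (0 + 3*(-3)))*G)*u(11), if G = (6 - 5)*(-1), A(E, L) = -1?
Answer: 110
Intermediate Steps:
u(I) = I (u(I) = 0 + I = I)
G = -1 (G = 1*(-1) = -1)
((A(-3*(-3), -1) + (0 + 3*(-3)))*G)*u(11) = ((-1 + (0 + 3*(-3)))*(-1))*11 = ((-1 + (0 - 9))*(-1))*11 = ((-1 - 9)*(-1))*11 = -10*(-1)*11 = 10*11 = 110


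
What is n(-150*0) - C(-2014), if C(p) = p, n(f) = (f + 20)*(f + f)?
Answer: 2014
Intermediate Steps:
n(f) = 2*f*(20 + f) (n(f) = (20 + f)*(2*f) = 2*f*(20 + f))
n(-150*0) - C(-2014) = 2*(-150*0)*(20 - 150*0) - 1*(-2014) = 2*0*(20 + 0) + 2014 = 2*0*20 + 2014 = 0 + 2014 = 2014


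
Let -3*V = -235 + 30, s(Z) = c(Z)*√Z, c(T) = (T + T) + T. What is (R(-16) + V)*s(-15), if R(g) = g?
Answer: -2355*I*√15 ≈ -9120.9*I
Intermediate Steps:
c(T) = 3*T (c(T) = 2*T + T = 3*T)
s(Z) = 3*Z^(3/2) (s(Z) = (3*Z)*√Z = 3*Z^(3/2))
V = 205/3 (V = -(-235 + 30)/3 = -⅓*(-205) = 205/3 ≈ 68.333)
(R(-16) + V)*s(-15) = (-16 + 205/3)*(3*(-15)^(3/2)) = 157*(3*(-15*I*√15))/3 = 157*(-45*I*√15)/3 = -2355*I*√15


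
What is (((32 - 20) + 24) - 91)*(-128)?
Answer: 7040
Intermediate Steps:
(((32 - 20) + 24) - 91)*(-128) = ((12 + 24) - 91)*(-128) = (36 - 91)*(-128) = -55*(-128) = 7040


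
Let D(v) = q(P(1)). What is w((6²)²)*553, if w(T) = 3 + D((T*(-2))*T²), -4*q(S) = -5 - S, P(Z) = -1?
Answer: 2212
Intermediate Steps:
q(S) = 5/4 + S/4 (q(S) = -(-5 - S)/4 = 5/4 + S/4)
D(v) = 1 (D(v) = 5/4 + (¼)*(-1) = 5/4 - ¼ = 1)
w(T) = 4 (w(T) = 3 + 1 = 4)
w((6²)²)*553 = 4*553 = 2212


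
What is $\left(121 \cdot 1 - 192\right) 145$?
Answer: $-10295$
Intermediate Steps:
$\left(121 \cdot 1 - 192\right) 145 = \left(121 - 192\right) 145 = \left(-71\right) 145 = -10295$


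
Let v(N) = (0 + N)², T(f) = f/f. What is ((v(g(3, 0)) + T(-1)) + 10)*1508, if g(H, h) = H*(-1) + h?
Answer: 30160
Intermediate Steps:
g(H, h) = h - H (g(H, h) = -H + h = h - H)
T(f) = 1
v(N) = N²
((v(g(3, 0)) + T(-1)) + 10)*1508 = (((0 - 1*3)² + 1) + 10)*1508 = (((0 - 3)² + 1) + 10)*1508 = (((-3)² + 1) + 10)*1508 = ((9 + 1) + 10)*1508 = (10 + 10)*1508 = 20*1508 = 30160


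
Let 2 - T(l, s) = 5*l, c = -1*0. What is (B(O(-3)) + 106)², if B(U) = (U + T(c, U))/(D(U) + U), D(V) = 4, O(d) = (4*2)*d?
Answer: 1147041/100 ≈ 11470.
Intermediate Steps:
O(d) = 8*d
c = 0
T(l, s) = 2 - 5*l
B(U) = (2 + U)/(4 + U) (B(U) = (U + (2 - 5*0))/(4 + U) = (U + (2 + 0))/(4 + U) = (U + 2)/(4 + U) = (2 + U)/(4 + U))
(B(O(-3)) + 106)² = ((2 + 8*(-3))/(4 + 8*(-3)) + 106)² = ((2 - 24)/(4 - 24) + 106)² = (-22/(-20) + 106)² = (-1/20*(-22) + 106)² = (11/10 + 106)² = (1071/10)² = 1147041/100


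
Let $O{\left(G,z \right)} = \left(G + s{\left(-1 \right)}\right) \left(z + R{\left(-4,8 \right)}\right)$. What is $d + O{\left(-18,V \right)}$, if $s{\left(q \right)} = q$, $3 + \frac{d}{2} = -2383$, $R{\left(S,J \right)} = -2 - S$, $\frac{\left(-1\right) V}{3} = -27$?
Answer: $-6349$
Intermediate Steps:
$V = 81$ ($V = \left(-3\right) \left(-27\right) = 81$)
$d = -4772$ ($d = -6 + 2 \left(-2383\right) = -6 - 4766 = -4772$)
$O{\left(G,z \right)} = \left(-1 + G\right) \left(2 + z\right)$ ($O{\left(G,z \right)} = \left(G - 1\right) \left(z - -2\right) = \left(-1 + G\right) \left(z + \left(-2 + 4\right)\right) = \left(-1 + G\right) \left(z + 2\right) = \left(-1 + G\right) \left(2 + z\right)$)
$d + O{\left(-18,V \right)} = -4772 - 1577 = -6349$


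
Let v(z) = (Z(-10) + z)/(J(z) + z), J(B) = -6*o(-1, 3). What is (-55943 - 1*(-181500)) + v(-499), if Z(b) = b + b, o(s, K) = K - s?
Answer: 65666830/523 ≈ 1.2556e+5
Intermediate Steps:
Z(b) = 2*b
J(B) = -24 (J(B) = -6*(3 - 1*(-1)) = -6*(3 + 1) = -6*4 = -24)
v(z) = (-20 + z)/(-24 + z) (v(z) = (2*(-10) + z)/(-24 + z) = (-20 + z)/(-24 + z))
(-55943 - 1*(-181500)) + v(-499) = (-55943 - 1*(-181500)) + (-20 - 499)/(-24 - 499) = (-55943 + 181500) - 519/(-523) = 125557 - 1/523*(-519) = 125557 + 519/523 = 65666830/523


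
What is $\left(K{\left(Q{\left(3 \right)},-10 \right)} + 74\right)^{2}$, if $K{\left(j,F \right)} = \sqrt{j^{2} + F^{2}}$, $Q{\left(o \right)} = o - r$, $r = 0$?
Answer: $\left(74 + \sqrt{109}\right)^{2} \approx 7130.2$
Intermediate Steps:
$Q{\left(o \right)} = o$ ($Q{\left(o \right)} = o - 0 = o + 0 = o$)
$K{\left(j,F \right)} = \sqrt{F^{2} + j^{2}}$
$\left(K{\left(Q{\left(3 \right)},-10 \right)} + 74\right)^{2} = \left(\sqrt{\left(-10\right)^{2} + 3^{2}} + 74\right)^{2} = \left(\sqrt{100 + 9} + 74\right)^{2} = \left(\sqrt{109} + 74\right)^{2} = \left(74 + \sqrt{109}\right)^{2}$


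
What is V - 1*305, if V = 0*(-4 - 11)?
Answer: -305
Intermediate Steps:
V = 0 (V = 0*(-15) = 0)
V - 1*305 = 0 - 1*305 = 0 - 305 = -305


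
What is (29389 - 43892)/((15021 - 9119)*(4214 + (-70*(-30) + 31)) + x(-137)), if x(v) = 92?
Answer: -14503/37448282 ≈ -0.00038728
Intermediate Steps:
(29389 - 43892)/((15021 - 9119)*(4214 + (-70*(-30) + 31)) + x(-137)) = (29389 - 43892)/((15021 - 9119)*(4214 + (-70*(-30) + 31)) + 92) = -14503/(5902*(4214 + (2100 + 31)) + 92) = -14503/(5902*(4214 + 2131) + 92) = -14503/(5902*6345 + 92) = -14503/(37448190 + 92) = -14503/37448282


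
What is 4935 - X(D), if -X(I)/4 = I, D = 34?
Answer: 5071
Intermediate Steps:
X(I) = -4*I
4935 - X(D) = 4935 - (-4)*34 = 4935 - 1*(-136) = 4935 + 136 = 5071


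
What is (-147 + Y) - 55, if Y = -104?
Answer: -306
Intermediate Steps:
(-147 + Y) - 55 = (-147 - 104) - 55 = -251 - 55 = -306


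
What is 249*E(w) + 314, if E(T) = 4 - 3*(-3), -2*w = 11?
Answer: 3551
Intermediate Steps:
w = -11/2 (w = -1/2*11 = -11/2 ≈ -5.5000)
E(T) = 13 (E(T) = 4 + 9 = 13)
249*E(w) + 314 = 249*13 + 314 = 3237 + 314 = 3551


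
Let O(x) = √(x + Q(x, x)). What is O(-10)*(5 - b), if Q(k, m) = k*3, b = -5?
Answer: 20*I*√10 ≈ 63.246*I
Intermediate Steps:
Q(k, m) = 3*k
O(x) = 2*√x (O(x) = √(x + 3*x) = √(4*x) = 2*√x)
O(-10)*(5 - b) = (2*√(-10))*(5 - 1*(-5)) = (2*(I*√10))*(5 + 5) = (2*I*√10)*10 = 20*I*√10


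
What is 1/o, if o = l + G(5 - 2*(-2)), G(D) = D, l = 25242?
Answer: 1/25251 ≈ 3.9602e-5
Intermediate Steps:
o = 25251 (o = 25242 + (5 - 2*(-2)) = 25242 + (5 + 4) = 25242 + 9 = 25251)
1/o = 1/25251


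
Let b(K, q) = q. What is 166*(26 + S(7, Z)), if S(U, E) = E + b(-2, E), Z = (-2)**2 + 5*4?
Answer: 12284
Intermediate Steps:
Z = 24 (Z = 4 + 20 = 24)
S(U, E) = 2*E (S(U, E) = E + E = 2*E)
166*(26 + S(7, Z)) = 166*(26 + 2*24) = 166*(26 + 48) = 166*74 = 12284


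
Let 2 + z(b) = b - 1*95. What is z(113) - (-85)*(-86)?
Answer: -7294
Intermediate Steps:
z(b) = -97 + b (z(b) = -2 + (b - 1*95) = -2 + (b - 95) = -2 + (-95 + b) = -97 + b)
z(113) - (-85)*(-86) = (-97 + 113) - (-85)*(-86) = 16 - 1*7310 = 16 - 7310 = -7294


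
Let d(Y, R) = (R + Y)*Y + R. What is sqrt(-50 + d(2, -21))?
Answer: I*sqrt(109) ≈ 10.44*I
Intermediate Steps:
d(Y, R) = R + Y*(R + Y) (d(Y, R) = Y*(R + Y) + R = R + Y*(R + Y))
sqrt(-50 + d(2, -21)) = sqrt(-50 + (-21 + 2**2 - 21*2)) = sqrt(-50 + (-21 + 4 - 42)) = sqrt(-50 - 59) = sqrt(-109) = I*sqrt(109)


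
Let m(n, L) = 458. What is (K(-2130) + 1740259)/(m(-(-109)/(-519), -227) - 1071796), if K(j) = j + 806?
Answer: -1738935/1071338 ≈ -1.6231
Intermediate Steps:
K(j) = 806 + j
(K(-2130) + 1740259)/(m(-(-109)/(-519), -227) - 1071796) = ((806 - 2130) + 1740259)/(458 - 1071796) = (-1324 + 1740259)/(-1071338) = 1738935*(-1/1071338) = -1738935/1071338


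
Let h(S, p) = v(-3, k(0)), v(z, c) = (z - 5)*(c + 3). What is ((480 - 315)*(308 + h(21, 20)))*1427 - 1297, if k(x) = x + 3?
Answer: 61217003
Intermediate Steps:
k(x) = 3 + x
v(z, c) = (-5 + z)*(3 + c)
h(S, p) = -48 (h(S, p) = -15 - 5*(3 + 0) + 3*(-3) + (3 + 0)*(-3) = -15 - 5*3 - 9 + 3*(-3) = -15 - 15 - 9 - 9 = -48)
((480 - 315)*(308 + h(21, 20)))*1427 - 1297 = ((480 - 315)*(308 - 48))*1427 - 1297 = (165*260)*1427 - 1297 = 42900*1427 - 1297 = 61218300 - 1297 = 61217003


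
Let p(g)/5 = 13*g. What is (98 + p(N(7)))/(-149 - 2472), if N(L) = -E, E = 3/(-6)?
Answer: -261/5242 ≈ -0.049790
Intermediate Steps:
E = -½ (E = 3*(-⅙) = -½ ≈ -0.50000)
N(L) = ½ (N(L) = -1*(-½) = ½)
p(g) = 65*g (p(g) = 5*(13*g) = 65*g)
(98 + p(N(7)))/(-149 - 2472) = (98 + 65*(½))/(-149 - 2472) = (98 + 65/2)/(-2621) = (261/2)*(-1/2621) = -261/5242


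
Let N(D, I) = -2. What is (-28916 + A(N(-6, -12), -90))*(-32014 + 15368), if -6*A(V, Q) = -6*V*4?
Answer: 481468904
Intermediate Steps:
A(V, Q) = 4*V (A(V, Q) = -(-6*V)*4/6 = -(-4)*V = 4*V)
(-28916 + A(N(-6, -12), -90))*(-32014 + 15368) = (-28916 + 4*(-2))*(-32014 + 15368) = (-28916 - 8)*(-16646) = -28924*(-16646) = 481468904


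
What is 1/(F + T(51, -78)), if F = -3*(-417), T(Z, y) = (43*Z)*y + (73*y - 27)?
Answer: -1/175524 ≈ -5.6972e-6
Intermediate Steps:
T(Z, y) = -27 + 73*y + 43*Z*y (T(Z, y) = 43*Z*y + (-27 + 73*y) = -27 + 73*y + 43*Z*y)
F = 1251
1/(F + T(51, -78)) = 1/(1251 + (-27 + 73*(-78) + 43*51*(-78))) = 1/(1251 + (-27 - 5694 - 171054)) = 1/(1251 - 176775) = 1/(-175524) = -1/175524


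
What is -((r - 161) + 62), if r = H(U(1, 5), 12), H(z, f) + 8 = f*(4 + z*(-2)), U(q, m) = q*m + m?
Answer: 299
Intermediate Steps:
U(q, m) = m + m*q (U(q, m) = m*q + m = m + m*q)
H(z, f) = -8 + f*(4 - 2*z) (H(z, f) = -8 + f*(4 + z*(-2)) = -8 + f*(4 - 2*z))
r = -200 (r = -8 + 4*12 - 2*12*5*(1 + 1) = -8 + 48 - 2*12*5*2 = -8 + 48 - 2*12*10 = -8 + 48 - 240 = -200)
-((r - 161) + 62) = -((-200 - 161) + 62) = -(-361 + 62) = -1*(-299) = 299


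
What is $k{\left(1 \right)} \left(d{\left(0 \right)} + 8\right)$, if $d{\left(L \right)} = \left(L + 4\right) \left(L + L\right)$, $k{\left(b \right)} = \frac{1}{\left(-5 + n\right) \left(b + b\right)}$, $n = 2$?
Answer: $- \frac{4}{3} \approx -1.3333$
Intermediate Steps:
$k{\left(b \right)} = - \frac{1}{6 b}$ ($k{\left(b \right)} = \frac{1}{\left(-5 + 2\right) \left(b + b\right)} = \frac{1}{\left(-3\right) 2 b} = \frac{1}{\left(-6\right) b} = - \frac{1}{6 b}$)
$d{\left(L \right)} = 2 L \left(4 + L\right)$ ($d{\left(L \right)} = \left(4 + L\right) 2 L = 2 L \left(4 + L\right)$)
$k{\left(1 \right)} \left(d{\left(0 \right)} + 8\right) = - \frac{1}{6 \cdot 1} \left(2 \cdot 0 \left(4 + 0\right) + 8\right) = \left(- \frac{1}{6}\right) 1 \left(2 \cdot 0 \cdot 4 + 8\right) = - \frac{0 + 8}{6} = \left(- \frac{1}{6}\right) 8 = - \frac{4}{3}$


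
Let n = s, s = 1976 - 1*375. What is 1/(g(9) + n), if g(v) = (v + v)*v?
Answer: 1/1763 ≈ 0.00056721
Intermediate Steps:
g(v) = 2*v² (g(v) = (2*v)*v = 2*v²)
s = 1601 (s = 1976 - 375 = 1601)
n = 1601
1/(g(9) + n) = 1/(2*9² + 1601) = 1/(2*81 + 1601) = 1/(162 + 1601) = 1/1763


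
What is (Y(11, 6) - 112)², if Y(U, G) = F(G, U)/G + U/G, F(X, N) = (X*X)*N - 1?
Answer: 17689/9 ≈ 1965.4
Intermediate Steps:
F(X, N) = -1 + N*X² (F(X, N) = X²*N - 1 = N*X² - 1 = -1 + N*X²)
Y(U, G) = U/G + (-1 + U*G²)/G (Y(U, G) = (-1 + U*G²)/G + U/G = U/G + (-1 + U*G²)/G)
(Y(11, 6) - 112)² = ((-1 + 11 + 11*6²)/6 - 112)² = ((-1 + 11 + 11*36)/6 - 112)² = ((-1 + 11 + 396)/6 - 112)² = ((⅙)*406 - 112)² = (203/3 - 112)² = (-133/3)² = 17689/9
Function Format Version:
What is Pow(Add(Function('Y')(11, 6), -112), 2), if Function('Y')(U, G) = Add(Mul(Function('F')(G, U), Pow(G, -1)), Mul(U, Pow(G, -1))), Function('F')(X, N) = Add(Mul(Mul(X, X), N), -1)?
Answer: Rational(17689, 9) ≈ 1965.4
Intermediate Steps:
Function('F')(X, N) = Add(-1, Mul(N, Pow(X, 2))) (Function('F')(X, N) = Add(Mul(Pow(X, 2), N), -1) = Add(Mul(N, Pow(X, 2)), -1) = Add(-1, Mul(N, Pow(X, 2))))
Function('Y')(U, G) = Add(Mul(U, Pow(G, -1)), Mul(Pow(G, -1), Add(-1, Mul(U, Pow(G, 2))))) (Function('Y')(U, G) = Add(Mul(Add(-1, Mul(U, Pow(G, 2))), Pow(G, -1)), Mul(U, Pow(G, -1))) = Add(Mul(Pow(G, -1), Add(-1, Mul(U, Pow(G, 2)))), Mul(U, Pow(G, -1))) = Add(Mul(U, Pow(G, -1)), Mul(Pow(G, -1), Add(-1, Mul(U, Pow(G, 2))))))
Pow(Add(Function('Y')(11, 6), -112), 2) = Pow(Add(Mul(Pow(6, -1), Add(-1, 11, Mul(11, Pow(6, 2)))), -112), 2) = Pow(Add(Mul(Rational(1, 6), Add(-1, 11, Mul(11, 36))), -112), 2) = Pow(Add(Mul(Rational(1, 6), Add(-1, 11, 396)), -112), 2) = Pow(Add(Mul(Rational(1, 6), 406), -112), 2) = Pow(Add(Rational(203, 3), -112), 2) = Pow(Rational(-133, 3), 2) = Rational(17689, 9)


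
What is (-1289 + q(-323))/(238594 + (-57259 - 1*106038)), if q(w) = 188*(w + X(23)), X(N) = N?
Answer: -57689/75297 ≈ -0.76615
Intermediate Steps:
q(w) = 4324 + 188*w (q(w) = 188*(w + 23) = 188*(23 + w) = 4324 + 188*w)
(-1289 + q(-323))/(238594 + (-57259 - 1*106038)) = (-1289 + (4324 + 188*(-323)))/(238594 + (-57259 - 1*106038)) = (-1289 + (4324 - 60724))/(238594 + (-57259 - 106038)) = (-1289 - 56400)/(238594 - 163297) = -57689/75297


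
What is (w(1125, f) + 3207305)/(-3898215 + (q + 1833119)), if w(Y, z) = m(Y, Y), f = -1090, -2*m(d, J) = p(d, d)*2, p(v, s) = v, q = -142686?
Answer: -1603090/1103891 ≈ -1.4522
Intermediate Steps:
m(d, J) = -d (m(d, J) = -d*2/2 = -d)
w(Y, z) = -Y
(w(1125, f) + 3207305)/(-3898215 + (q + 1833119)) = (-1*1125 + 3207305)/(-3898215 + (-142686 + 1833119)) = (-1125 + 3207305)/(-3898215 + 1690433) = 3206180/(-2207782) = 3206180*(-1/2207782) = -1603090/1103891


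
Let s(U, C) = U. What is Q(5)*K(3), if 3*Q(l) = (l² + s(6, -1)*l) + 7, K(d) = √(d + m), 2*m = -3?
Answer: 31*√6/3 ≈ 25.311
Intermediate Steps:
m = -3/2 (m = (½)*(-3) = -3/2 ≈ -1.5000)
K(d) = √(-3/2 + d) (K(d) = √(d - 3/2) = √(-3/2 + d))
Q(l) = 7/3 + 2*l + l²/3 (Q(l) = ((l² + 6*l) + 7)/3 = (7 + l² + 6*l)/3 = 7/3 + 2*l + l²/3)
Q(5)*K(3) = (7/3 + 2*5 + (⅓)*5²)*(√(-6 + 4*3)/2) = (7/3 + 10 + (⅓)*25)*(√(-6 + 12)/2) = (7/3 + 10 + 25/3)*(√6/2) = 62*(√6/2)/3 = 31*√6/3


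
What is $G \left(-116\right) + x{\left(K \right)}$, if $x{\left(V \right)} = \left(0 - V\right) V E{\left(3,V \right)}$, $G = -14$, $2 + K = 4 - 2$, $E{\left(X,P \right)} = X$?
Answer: $1624$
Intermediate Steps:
$K = 0$ ($K = -2 + \left(4 - 2\right) = -2 + 2 = 0$)
$x{\left(V \right)} = - 3 V^{2}$ ($x{\left(V \right)} = \left(0 - V\right) V 3 = - V V 3 = - V^{2} \cdot 3 = - 3 V^{2}$)
$G \left(-116\right) + x{\left(K \right)} = \left(-14\right) \left(-116\right) - 3 \cdot 0^{2} = 1624 - 0 = 1624 + 0 = 1624$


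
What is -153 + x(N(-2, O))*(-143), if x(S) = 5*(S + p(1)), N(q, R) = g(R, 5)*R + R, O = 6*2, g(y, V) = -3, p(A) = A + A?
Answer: 15577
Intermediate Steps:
p(A) = 2*A
O = 12
N(q, R) = -2*R (N(q, R) = -3*R + R = -2*R)
x(S) = 10 + 5*S (x(S) = 5*(S + 2*1) = 5*(S + 2) = 5*(2 + S) = 10 + 5*S)
-153 + x(N(-2, O))*(-143) = -153 + (10 + 5*(-2*12))*(-143) = -153 + (10 + 5*(-24))*(-143) = -153 + (10 - 120)*(-143) = -153 - 110*(-143) = -153 + 15730 = 15577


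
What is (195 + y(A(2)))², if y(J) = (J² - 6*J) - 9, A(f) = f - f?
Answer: 34596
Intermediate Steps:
A(f) = 0
y(J) = -9 + J² - 6*J
(195 + y(A(2)))² = (195 + (-9 + 0² - 6*0))² = (195 + (-9 + 0 + 0))² = (195 - 9)² = 186² = 34596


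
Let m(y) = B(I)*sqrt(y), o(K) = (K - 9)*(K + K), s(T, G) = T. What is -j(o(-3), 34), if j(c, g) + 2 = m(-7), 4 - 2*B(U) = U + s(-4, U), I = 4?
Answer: 2 - 2*I*sqrt(7) ≈ 2.0 - 5.2915*I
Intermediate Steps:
B(U) = 4 - U/2 (B(U) = 2 - (U - 4)/2 = 2 - (-4 + U)/2 = 2 + (2 - U/2) = 4 - U/2)
o(K) = 2*K*(-9 + K) (o(K) = (-9 + K)*(2*K) = 2*K*(-9 + K))
m(y) = 2*sqrt(y) (m(y) = (4 - 1/2*4)*sqrt(y) = (4 - 2)*sqrt(y) = 2*sqrt(y))
j(c, g) = -2 + 2*I*sqrt(7) (j(c, g) = -2 + 2*sqrt(-7) = -2 + 2*(I*sqrt(7)) = -2 + 2*I*sqrt(7))
-j(o(-3), 34) = -(-2 + 2*I*sqrt(7)) = 2 - 2*I*sqrt(7)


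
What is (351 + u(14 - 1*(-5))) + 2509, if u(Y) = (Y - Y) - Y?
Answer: 2841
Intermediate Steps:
u(Y) = -Y (u(Y) = 0 - Y = -Y)
(351 + u(14 - 1*(-5))) + 2509 = (351 - (14 - 1*(-5))) + 2509 = (351 - (14 + 5)) + 2509 = (351 - 1*19) + 2509 = (351 - 19) + 2509 = 332 + 2509 = 2841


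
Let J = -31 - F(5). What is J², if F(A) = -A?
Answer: 676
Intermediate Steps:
J = -26 (J = -31 - (-1)*5 = -31 - 1*(-5) = -31 + 5 = -26)
J² = (-26)² = 676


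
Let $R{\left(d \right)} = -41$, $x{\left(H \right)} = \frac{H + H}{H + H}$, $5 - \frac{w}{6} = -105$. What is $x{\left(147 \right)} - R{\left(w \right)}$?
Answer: $42$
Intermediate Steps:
$w = 660$ ($w = 30 - -630 = 30 + 630 = 660$)
$x{\left(H \right)} = 1$ ($x{\left(H \right)} = \frac{2 H}{2 H} = 2 H \frac{1}{2 H} = 1$)
$x{\left(147 \right)} - R{\left(w \right)} = 1 - -41 = 1 + 41 = 42$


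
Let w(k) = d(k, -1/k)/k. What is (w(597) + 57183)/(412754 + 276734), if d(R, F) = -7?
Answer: 8534561/102906084 ≈ 0.082935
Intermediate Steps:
w(k) = -7/k
(w(597) + 57183)/(412754 + 276734) = (-7/597 + 57183)/(412754 + 276734) = (-7*1/597 + 57183)/689488 = (-7/597 + 57183)*(1/689488) = (34138244/597)*(1/689488) = 8534561/102906084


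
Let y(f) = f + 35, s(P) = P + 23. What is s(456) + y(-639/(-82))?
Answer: 42787/82 ≈ 521.79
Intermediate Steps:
s(P) = 23 + P
y(f) = 35 + f
s(456) + y(-639/(-82)) = (23 + 456) + (35 - 639/(-82)) = 479 + (35 - 639*(-1/82)) = 479 + (35 + 639/82) = 479 + 3509/82 = 42787/82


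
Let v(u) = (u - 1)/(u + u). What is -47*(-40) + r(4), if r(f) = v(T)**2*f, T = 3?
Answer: 16924/9 ≈ 1880.4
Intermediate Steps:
v(u) = (-1 + u)/(2*u) (v(u) = (-1 + u)/((2*u)) = (-1 + u)*(1/(2*u)) = (-1 + u)/(2*u))
r(f) = f/9 (r(f) = ((1/2)*(-1 + 3)/3)**2*f = ((1/2)*(1/3)*2)**2*f = (1/3)**2*f = f/9)
-47*(-40) + r(4) = -47*(-40) + (1/9)*4 = 1880 + 4/9 = 16924/9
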